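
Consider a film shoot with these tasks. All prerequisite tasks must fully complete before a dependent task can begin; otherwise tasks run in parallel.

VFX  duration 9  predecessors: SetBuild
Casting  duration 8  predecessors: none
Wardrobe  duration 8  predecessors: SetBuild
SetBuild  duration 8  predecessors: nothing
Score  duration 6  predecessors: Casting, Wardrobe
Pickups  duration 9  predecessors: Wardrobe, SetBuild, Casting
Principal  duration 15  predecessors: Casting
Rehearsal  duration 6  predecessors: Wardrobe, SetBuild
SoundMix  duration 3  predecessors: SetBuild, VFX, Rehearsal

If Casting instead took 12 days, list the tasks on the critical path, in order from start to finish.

Casting, Principal

Actual critical path: SetBuild→Wardrobe→Rehearsal→SoundMix = 8+8+6+3 = 25 ⇒ 25 days.
Casting is off the critical path — its longest chain is 23 days, giving 2 of slack.
The binding chain switches to Casting→Principal = 12+15 = 27; finish 27 days.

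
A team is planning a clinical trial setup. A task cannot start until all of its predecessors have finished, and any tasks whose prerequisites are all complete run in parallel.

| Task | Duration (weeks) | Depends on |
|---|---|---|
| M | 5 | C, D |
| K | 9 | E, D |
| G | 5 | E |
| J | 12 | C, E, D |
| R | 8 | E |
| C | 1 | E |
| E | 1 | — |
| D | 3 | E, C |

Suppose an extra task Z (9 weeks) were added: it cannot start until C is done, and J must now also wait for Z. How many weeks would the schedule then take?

23

Originally the schedule takes 17 weeks.
With Z inserted, J now waits for max(C, E, D, Z).
New critical path: E→C→Z→J = 1+1+9+12 = 23 ⇒ 23 weeks.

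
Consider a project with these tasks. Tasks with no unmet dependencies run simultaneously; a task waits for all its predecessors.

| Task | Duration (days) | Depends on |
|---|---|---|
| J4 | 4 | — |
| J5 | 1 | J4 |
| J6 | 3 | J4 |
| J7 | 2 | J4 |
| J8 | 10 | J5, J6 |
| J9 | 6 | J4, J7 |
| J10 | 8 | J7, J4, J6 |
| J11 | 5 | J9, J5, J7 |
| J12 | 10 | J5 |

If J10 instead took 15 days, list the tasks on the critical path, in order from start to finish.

J4, J6, J10

Critical path before the change: J4→J6→J8 = 4+3+10 = 17 giving 17 days.
J10 is off the critical path — its longest chain is 15 days, giving 2 of slack.
New critical path: J4→J6→J10 = 4+3+15 = 22 ⇒ 22 days.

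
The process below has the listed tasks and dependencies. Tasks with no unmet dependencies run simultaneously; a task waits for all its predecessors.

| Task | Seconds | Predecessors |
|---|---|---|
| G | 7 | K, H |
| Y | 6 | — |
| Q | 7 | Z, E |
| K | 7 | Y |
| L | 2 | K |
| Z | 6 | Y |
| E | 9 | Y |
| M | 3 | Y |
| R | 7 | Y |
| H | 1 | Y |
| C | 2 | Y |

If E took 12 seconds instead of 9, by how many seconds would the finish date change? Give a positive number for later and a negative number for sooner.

Actual critical path: Y→E→Q = 6+9+7 = 22 ⇒ 22 seconds.
E is on the critical path; changing it to 12 makes that path 25 seconds.
That remains the longest chain; total 25 seconds.
Change in finish: 25 − 22 = +3 seconds.

3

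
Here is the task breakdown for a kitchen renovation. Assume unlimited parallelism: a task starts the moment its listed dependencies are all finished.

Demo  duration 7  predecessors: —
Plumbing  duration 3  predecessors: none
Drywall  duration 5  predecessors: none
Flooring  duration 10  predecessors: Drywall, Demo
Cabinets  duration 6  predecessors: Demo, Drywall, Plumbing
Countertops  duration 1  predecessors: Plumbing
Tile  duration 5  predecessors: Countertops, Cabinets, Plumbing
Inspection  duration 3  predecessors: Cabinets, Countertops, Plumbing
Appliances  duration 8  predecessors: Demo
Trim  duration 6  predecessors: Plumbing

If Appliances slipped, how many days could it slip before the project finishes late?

3

Critical path: Demo→Cabinets→Tile = 7+6+5 = 18, so the finish is 18 days.
Longest path through Appliances: 15 days (earliest finish 15, latest finish 18).
So Appliances can slip 18 − 15 = 3 days.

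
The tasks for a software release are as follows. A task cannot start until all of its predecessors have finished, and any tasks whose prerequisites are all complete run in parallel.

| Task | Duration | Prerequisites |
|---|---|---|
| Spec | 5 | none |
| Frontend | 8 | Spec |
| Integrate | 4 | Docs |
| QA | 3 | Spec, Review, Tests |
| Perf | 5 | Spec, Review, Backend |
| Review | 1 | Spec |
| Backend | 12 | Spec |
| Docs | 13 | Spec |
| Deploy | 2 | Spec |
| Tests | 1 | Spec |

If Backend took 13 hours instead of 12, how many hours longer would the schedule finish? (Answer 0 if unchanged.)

1

Baseline: Spec→Backend→Perf = 5+12+5 = 22 → 22 hours.
Backend lies on that path, so at 13 hours the path becomes 23 hours.
No other chain overtakes it, so the finish is 23 hours.
Change in finish: 23 − 22 = +1 hours.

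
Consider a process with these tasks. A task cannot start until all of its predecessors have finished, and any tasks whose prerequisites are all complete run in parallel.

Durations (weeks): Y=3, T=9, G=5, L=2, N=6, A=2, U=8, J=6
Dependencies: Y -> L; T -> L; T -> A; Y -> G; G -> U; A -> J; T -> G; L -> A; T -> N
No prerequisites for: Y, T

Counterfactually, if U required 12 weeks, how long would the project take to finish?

26

As given, the longest chain is T→G→U = 9+5+8 = 22, so the finish is 22 weeks.
Since U is critical, the +4 change carries straight to that chain (now 26 weeks).
That remains the longest chain; total 26 weeks.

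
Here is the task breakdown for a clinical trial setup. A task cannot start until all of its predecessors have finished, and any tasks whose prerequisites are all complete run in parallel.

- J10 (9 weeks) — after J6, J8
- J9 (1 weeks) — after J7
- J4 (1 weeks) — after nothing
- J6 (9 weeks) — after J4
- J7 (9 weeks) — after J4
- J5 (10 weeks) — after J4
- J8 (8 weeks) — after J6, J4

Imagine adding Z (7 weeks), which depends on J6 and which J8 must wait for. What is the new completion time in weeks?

34

Originally the clinical trial setup takes 27 weeks.
With Z inserted, J8 now waits for max(J6, J4, Z).
New critical path: J4→J6→Z→J8→J10 = 1+9+7+8+9 = 34 ⇒ 34 weeks.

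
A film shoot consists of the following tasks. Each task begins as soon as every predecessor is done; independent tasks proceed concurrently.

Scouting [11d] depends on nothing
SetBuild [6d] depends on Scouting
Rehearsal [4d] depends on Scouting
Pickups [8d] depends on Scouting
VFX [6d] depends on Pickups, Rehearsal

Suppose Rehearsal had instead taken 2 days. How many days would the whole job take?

As given, the longest chain is Scouting→Pickups→VFX = 11+8+6 = 25, so the finish is 25 days.
Rehearsal has 4 days of float (longest path through it is 21).
No other chain overtakes it, so the finish is 25 days.

25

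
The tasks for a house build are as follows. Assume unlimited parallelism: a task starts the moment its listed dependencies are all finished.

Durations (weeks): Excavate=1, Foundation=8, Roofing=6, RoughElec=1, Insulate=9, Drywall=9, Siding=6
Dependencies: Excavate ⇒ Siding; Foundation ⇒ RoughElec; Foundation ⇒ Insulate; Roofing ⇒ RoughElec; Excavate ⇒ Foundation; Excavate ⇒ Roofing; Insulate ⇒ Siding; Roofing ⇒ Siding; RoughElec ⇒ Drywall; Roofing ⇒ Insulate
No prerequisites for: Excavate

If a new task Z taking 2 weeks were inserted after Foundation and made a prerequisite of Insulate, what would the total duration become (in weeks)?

26

Originally the plan takes 24 weeks.
With Z inserted, Insulate now waits for max(Foundation, Roofing, Z).
New critical path: Excavate→Foundation→Z→Insulate→Siding = 1+8+2+9+6 = 26 ⇒ 26 weeks.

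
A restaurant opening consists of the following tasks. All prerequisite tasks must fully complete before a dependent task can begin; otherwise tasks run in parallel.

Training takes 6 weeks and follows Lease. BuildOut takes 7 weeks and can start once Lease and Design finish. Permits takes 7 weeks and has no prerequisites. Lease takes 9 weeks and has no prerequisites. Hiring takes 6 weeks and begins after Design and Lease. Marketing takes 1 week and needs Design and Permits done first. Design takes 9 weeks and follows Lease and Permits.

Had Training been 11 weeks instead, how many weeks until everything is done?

25

Actual critical path: Lease→Design→BuildOut = 9+9+7 = 25 ⇒ 25 weeks.
The longest path through Training is only 15 weeks, so Training has float 10.
That remains the longest chain; total 25 weeks.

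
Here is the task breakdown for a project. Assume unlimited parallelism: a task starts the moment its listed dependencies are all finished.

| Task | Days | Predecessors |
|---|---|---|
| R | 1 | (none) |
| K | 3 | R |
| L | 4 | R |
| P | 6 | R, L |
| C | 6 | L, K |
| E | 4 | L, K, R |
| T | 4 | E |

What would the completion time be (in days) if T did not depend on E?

11

Before: longest chain R→L→E→T = 1+4+4+4 = 13, finish 13.
Without E→T, T's earliest start moves from 9 to 0.
New critical path: R→L→P = 1+4+6 = 11 ⇒ 11 days.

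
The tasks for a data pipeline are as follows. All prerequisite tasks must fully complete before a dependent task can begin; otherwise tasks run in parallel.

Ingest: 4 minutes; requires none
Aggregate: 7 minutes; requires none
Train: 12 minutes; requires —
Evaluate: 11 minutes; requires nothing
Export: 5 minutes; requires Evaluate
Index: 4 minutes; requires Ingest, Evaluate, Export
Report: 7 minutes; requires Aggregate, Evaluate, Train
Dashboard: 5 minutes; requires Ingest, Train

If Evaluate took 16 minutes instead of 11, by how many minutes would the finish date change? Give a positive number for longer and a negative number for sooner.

5

Critical path before the change: Evaluate→Export→Index = 11+5+4 = 20 giving 20 minutes.
Since Evaluate is critical, the +5 change carries straight to that chain (now 25 minutes).
No other chain overtakes it, so the finish is 25 minutes.
Change in finish: 25 − 20 = +5 minutes.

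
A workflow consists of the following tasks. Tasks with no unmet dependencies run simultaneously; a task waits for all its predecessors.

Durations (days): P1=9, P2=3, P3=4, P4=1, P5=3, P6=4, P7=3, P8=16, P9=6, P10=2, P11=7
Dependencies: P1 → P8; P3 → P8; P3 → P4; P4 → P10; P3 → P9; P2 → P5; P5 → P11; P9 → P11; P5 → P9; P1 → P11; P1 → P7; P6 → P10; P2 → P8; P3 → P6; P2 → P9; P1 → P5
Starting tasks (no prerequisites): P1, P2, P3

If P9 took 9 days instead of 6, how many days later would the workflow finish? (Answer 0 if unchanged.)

Actual critical path: P1→P5→P9→P11 = 9+3+6+7 = 25 ⇒ 25 days.
Since P9 is critical, the +3 change carries straight to that chain (now 28 days).
The critical path is still P1→P5→P9→P11; finish is now 28 days.
Change in finish: 28 − 25 = +3 days.

3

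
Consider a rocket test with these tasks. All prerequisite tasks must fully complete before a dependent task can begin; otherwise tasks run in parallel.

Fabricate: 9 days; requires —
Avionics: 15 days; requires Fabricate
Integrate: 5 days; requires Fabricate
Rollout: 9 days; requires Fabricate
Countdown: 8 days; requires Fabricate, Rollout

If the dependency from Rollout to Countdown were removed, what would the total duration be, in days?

24

With the dependency in place, Fabricate→Rollout→Countdown = 9+9+8 = 26 sets the finish at 26 days.
Without Rollout→Countdown, Countdown's earliest start moves from 18 to 9.
New critical path: Fabricate→Avionics = 9+15 = 24 ⇒ 24 days.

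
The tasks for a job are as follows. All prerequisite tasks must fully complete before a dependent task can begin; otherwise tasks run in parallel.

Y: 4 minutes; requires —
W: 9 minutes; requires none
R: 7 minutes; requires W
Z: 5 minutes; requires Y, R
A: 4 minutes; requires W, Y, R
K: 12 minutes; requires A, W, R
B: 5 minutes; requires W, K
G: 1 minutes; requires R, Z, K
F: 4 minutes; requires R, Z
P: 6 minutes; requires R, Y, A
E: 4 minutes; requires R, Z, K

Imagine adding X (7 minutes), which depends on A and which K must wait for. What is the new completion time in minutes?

44

Originally the project takes 37 minutes.
With X inserted, K now waits for max(A, W, R, X).
New critical path: W→R→A→X→K→B = 9+7+4+7+12+5 = 44 ⇒ 44 minutes.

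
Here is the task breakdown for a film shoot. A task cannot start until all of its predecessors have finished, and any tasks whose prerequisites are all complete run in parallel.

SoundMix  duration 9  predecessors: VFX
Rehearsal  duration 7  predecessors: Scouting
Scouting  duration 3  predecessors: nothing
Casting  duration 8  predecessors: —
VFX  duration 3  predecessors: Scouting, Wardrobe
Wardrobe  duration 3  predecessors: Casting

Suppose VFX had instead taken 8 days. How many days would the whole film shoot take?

Critical path before the change: Casting→Wardrobe→VFX→SoundMix = 8+3+3+9 = 23 giving 23 days.
VFX is on the critical path; changing it to 8 makes that path 28 days.
The critical path is still Casting→Wardrobe→VFX→SoundMix; finish is now 28 days.

28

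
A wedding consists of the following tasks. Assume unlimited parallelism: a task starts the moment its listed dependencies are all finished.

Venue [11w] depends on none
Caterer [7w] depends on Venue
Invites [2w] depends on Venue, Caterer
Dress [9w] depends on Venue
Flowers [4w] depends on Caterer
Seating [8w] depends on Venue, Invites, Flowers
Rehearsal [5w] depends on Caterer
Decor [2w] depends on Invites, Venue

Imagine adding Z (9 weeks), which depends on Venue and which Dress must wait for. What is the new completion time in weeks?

Originally the schedule takes 30 weeks.
With Z inserted, Dress now waits for max(Venue, Z).
New critical path: Venue→Caterer→Flowers→Seating = 11+7+4+8 = 30 ⇒ 30 weeks.

30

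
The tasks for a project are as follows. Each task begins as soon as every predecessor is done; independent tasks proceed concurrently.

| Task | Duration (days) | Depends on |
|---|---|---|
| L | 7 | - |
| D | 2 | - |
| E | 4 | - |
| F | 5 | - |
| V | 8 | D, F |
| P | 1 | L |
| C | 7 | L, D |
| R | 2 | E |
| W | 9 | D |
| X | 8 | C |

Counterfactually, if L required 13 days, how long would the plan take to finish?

The binding path is L→C→X = 7+7+8 = 22; finish at 22 days.
Since L is critical, the +6 change carries straight to that chain (now 28 days).
The critical path is still L→C→X; finish is now 28 days.

28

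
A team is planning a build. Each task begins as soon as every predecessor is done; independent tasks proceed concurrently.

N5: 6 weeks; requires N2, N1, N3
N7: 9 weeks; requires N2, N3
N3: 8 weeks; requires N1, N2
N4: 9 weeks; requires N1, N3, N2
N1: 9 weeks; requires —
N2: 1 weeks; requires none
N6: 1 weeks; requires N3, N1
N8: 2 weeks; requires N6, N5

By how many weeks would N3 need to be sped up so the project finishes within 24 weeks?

2

Current finish: 26 weeks; target: 24.
N3 is on every critical path, so each week cut from N3 cuts the finish by one (this holds down to a finish of 19).
Need 26 − 24 = 2 weeks off N3 → N3 becomes 6 weeks, finish becomes 24.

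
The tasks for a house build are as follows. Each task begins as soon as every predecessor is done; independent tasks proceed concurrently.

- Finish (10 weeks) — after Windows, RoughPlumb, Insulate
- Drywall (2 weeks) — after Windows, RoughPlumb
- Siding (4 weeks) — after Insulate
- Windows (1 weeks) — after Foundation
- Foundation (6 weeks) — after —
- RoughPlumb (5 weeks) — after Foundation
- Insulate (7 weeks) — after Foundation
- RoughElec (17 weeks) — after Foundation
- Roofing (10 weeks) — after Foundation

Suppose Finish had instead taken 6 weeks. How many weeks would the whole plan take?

As given, the longest chain is Foundation→Insulate→Finish = 6+7+10 = 23, so the finish is 23 weeks.
Since Finish is critical, the -4 change carries straight to that chain (now 19 weeks).
Now Foundation→RoughElec = 6+17 = 23 is longest, so the finish becomes 23 weeks.

23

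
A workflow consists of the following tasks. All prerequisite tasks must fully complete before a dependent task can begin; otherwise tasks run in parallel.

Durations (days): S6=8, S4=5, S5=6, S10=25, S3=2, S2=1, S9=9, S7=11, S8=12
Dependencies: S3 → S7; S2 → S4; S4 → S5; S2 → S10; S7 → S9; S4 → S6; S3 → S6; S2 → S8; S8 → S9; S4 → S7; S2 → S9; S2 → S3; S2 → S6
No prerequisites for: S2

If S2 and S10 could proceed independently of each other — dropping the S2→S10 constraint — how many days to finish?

Original critical path: S2→S4→S7→S9 = 1+5+11+9 = 26 ⇒ 26 days.
Without S2→S10, S10's earliest start moves from 1 to 0.
After: S2→S4→S7→S9 = 1+5+11+9 = 26 → 26 days.

26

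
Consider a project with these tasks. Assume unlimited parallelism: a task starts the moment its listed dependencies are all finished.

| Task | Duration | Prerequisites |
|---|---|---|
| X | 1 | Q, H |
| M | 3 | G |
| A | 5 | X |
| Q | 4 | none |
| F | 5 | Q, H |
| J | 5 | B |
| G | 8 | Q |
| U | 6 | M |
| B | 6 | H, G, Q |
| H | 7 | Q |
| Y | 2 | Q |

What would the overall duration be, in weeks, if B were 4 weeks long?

As given, the longest chain is Q→G→B→J = 4+8+6+5 = 23, so the finish is 23 weeks.
B is on the critical path; changing it to 4 makes that path 21 weeks.
That remains the longest chain; total 21 weeks.

21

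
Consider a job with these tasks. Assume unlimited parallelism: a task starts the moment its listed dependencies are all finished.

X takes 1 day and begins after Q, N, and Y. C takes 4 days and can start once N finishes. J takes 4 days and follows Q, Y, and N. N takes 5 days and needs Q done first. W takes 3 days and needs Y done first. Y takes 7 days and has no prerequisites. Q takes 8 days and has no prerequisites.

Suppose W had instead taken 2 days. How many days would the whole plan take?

17

Actual critical path: Q→N→C = 8+5+4 = 17 ⇒ 17 days.
W has 7 days of float (longest path through it is 10).
That remains the longest chain; total 17 days.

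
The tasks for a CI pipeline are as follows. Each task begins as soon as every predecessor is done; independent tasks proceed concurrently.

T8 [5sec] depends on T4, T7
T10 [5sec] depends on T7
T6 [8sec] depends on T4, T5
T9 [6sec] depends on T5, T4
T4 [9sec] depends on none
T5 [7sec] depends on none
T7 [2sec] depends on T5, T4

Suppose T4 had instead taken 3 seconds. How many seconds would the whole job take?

Critical path before the change: T4→T6 = 9+8 = 17 giving 17 seconds.
Since T4 is critical, the -6 change carries straight to that chain (now 11 seconds).
The binding chain switches to T5→T6 = 7+8 = 15; finish 15 seconds.

15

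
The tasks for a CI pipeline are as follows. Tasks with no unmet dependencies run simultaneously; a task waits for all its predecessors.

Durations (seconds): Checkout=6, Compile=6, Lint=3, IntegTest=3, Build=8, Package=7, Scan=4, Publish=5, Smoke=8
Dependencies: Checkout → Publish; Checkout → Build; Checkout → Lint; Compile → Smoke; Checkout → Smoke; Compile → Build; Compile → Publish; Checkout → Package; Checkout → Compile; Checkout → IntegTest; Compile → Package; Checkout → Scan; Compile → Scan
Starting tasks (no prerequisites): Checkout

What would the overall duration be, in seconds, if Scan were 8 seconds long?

As given, the longest chain is Checkout→Compile→Build = 6+6+8 = 20, so the finish is 20 seconds.
The longest path through Scan is only 16 seconds, so Scan has float 4.
That remains the longest chain; total 20 seconds.

20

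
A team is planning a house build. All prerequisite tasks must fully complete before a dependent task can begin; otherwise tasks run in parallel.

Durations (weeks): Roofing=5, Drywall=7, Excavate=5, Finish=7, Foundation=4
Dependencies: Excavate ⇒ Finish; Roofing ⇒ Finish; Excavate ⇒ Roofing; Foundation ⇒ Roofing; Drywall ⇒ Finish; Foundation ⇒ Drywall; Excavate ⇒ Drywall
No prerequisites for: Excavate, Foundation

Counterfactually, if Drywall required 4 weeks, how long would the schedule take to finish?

Baseline: Excavate→Drywall→Finish = 5+7+7 = 19 → 19 weeks.
Drywall is on the critical path; changing it to 4 makes that path 16 weeks.
The binding chain switches to Excavate→Roofing→Finish = 5+5+7 = 17; finish 17 weeks.

17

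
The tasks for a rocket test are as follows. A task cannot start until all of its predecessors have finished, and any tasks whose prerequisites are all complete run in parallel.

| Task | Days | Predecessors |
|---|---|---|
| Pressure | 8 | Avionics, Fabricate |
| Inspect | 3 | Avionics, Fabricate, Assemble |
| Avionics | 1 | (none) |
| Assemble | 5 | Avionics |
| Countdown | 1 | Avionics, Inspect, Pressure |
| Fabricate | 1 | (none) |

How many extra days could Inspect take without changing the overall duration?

0

Critical path: Fabricate→Pressure→Countdown = 1+8+1 = 10, so the finish is 10 days.
Longest path through Inspect: 10 days (earliest finish 9, latest finish 9).
So Inspect can slip 9 − 9 = 0 days.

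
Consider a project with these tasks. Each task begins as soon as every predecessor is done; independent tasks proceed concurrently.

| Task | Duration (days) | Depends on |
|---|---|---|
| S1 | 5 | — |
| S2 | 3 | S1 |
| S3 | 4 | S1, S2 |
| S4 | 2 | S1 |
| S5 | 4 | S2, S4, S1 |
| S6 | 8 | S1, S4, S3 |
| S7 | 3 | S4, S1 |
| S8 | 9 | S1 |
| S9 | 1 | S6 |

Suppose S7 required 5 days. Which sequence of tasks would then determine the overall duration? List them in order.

S1, S2, S3, S6, S9

Actual critical path: S1→S2→S3→S6→S9 = 5+3+4+8+1 = 21 ⇒ 21 days.
The longest path through S7 is only 10 days, so S7 has float 11.
The critical path is still S1→S2→S3→S6→S9; finish is now 21 days.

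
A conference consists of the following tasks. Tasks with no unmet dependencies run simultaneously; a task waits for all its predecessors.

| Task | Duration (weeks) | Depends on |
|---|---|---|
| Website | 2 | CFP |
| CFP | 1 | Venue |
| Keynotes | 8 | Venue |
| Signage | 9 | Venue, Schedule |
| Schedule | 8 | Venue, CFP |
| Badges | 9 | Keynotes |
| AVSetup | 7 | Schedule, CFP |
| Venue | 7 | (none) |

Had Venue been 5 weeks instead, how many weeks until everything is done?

Critical path before the change: Venue→CFP→Schedule→Signage = 7+1+8+9 = 25 giving 25 weeks.
Venue lies on that path, so at 5 weeks the path becomes 23 weeks.
No other chain overtakes it, so the finish is 23 weeks.

23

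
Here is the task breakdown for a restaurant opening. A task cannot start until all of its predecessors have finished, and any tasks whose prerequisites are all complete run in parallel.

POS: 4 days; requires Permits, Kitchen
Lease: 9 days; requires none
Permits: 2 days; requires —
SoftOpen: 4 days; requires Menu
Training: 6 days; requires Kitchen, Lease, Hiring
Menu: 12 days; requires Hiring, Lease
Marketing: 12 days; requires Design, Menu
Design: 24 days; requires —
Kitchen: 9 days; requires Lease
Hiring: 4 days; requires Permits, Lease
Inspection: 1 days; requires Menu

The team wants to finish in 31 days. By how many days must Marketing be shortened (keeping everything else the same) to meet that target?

Current finish: 37 days; target: 31.
Marketing is on every critical path, so each day cut from Marketing cuts the finish by one (this holds down to a finish of 29).
Need 37 − 31 = 6 days off Marketing → Marketing becomes 6 days, finish becomes 31.

6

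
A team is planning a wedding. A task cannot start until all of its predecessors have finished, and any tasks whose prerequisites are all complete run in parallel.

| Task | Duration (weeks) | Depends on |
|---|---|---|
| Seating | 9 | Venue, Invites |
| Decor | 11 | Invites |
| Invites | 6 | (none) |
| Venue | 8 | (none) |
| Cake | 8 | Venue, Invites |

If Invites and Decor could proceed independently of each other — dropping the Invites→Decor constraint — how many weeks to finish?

With the dependency in place, Venue→Seating = 8+9 = 17 sets the finish at 17 weeks.
Without Invites→Decor, Decor's earliest start moves from 6 to 0.
The longest chain is now Venue→Seating = 8+9 = 17, so the plan takes 17 weeks.

17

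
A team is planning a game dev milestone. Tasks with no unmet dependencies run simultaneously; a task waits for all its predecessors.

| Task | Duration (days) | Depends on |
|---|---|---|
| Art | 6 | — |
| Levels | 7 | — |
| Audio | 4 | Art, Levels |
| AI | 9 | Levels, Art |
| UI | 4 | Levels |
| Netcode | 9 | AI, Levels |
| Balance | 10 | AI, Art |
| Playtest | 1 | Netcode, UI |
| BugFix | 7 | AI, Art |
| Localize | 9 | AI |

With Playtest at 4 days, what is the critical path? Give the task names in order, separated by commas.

Critical path before the change: Levels→AI→Netcode→Playtest = 7+9+9+1 = 26 giving 26 days.
Playtest lies on that path, so at 4 days the path becomes 29 days.
The critical path is still Levels→AI→Netcode→Playtest; finish is now 29 days.

Levels, AI, Netcode, Playtest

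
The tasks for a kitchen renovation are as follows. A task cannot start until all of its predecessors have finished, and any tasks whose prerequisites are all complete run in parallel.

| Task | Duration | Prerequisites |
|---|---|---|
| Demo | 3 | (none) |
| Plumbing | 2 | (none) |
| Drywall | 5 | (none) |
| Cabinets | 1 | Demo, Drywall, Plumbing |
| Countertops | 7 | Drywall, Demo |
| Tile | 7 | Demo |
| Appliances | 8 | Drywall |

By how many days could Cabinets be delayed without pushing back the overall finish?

Drywall→Appliances = 5+8 = 13 sets the makespan at 13 days.
The longest chain containing Cabinets totals 6 days.
Slack of Cabinets = 12 − 5 = 7 days.

7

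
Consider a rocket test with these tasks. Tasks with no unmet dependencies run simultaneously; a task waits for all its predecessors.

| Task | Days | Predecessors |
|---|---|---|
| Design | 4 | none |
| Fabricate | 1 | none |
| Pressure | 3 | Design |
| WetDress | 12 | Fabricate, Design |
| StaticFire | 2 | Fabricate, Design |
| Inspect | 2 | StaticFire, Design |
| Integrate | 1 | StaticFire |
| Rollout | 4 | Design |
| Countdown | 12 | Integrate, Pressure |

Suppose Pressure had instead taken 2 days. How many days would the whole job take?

19

As given, the longest chain is Design→Pressure→Countdown = 4+3+12 = 19, so the finish is 19 days.
Since Pressure is critical, the -1 change carries straight to that chain (now 18 days).
New critical path: Design→StaticFire→Integrate→Countdown = 4+2+1+12 = 19 ⇒ 19 days.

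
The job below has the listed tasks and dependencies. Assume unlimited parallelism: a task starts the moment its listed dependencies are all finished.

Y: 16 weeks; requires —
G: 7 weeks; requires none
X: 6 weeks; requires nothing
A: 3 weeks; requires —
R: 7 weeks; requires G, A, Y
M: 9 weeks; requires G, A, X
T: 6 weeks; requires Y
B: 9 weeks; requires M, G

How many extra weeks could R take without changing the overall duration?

The longest chain is G→M→B = 7+9+9 = 25; overall finish 25 weeks.
R finishes as early as 23 and must finish by 25.
Slack of R = 18 − 16 = 2 weeks.

2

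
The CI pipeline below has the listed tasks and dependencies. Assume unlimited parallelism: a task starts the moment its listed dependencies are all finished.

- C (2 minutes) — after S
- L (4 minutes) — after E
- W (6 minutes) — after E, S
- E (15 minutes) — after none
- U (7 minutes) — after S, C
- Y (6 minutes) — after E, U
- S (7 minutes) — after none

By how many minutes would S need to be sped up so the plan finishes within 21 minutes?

1

Current finish: 22 minutes; target: 21.
S is on every critical path, so each minute cut from S cuts the finish by one (this holds down to a finish of 21).
Need 22 − 21 = 1 minute off S → S becomes 6 minutes, finish becomes 21.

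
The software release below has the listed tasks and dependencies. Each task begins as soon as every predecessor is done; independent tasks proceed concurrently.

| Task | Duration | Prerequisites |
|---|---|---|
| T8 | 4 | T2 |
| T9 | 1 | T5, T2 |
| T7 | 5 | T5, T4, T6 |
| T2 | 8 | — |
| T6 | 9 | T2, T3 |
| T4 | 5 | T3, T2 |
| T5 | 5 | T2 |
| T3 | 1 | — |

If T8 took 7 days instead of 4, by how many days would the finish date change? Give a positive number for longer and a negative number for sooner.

0

Baseline: T2→T6→T7 = 8+9+5 = 22 → 22 days.
T8 has 10 days of float (longest path through it is 12).
That remains the longest chain; total 22 days.
Change in finish: 22 − 22 = +0 days.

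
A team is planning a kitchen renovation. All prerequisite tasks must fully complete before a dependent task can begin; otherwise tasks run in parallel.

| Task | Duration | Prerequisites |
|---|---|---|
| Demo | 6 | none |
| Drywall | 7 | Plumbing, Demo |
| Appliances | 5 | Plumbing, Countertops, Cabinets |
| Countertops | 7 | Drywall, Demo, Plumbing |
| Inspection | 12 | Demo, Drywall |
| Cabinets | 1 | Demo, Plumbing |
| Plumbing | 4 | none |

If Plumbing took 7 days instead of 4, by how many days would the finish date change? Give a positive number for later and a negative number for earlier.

As given, the longest chain is Demo→Drywall→Countertops→Appliances = 6+7+7+5 = 25, so the finish is 25 days.
Plumbing has 2 days of float (longest path through it is 23).
The binding chain switches to Plumbing→Drywall→Countertops→Appliances = 7+7+7+5 = 26; finish 26 days.
Change in finish: 26 − 25 = +1 days.

1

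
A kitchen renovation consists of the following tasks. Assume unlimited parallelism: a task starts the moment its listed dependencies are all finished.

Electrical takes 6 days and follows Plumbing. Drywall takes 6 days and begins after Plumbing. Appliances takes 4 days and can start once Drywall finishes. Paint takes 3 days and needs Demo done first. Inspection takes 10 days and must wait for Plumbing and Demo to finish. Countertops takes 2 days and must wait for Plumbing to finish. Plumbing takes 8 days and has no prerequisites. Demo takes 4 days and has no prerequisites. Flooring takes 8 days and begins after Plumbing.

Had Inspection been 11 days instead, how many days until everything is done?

19

Baseline: Plumbing→Inspection = 8+10 = 18 → 18 days.
Since Inspection is critical, the +1 change carries straight to that chain (now 19 days).
No other chain overtakes it, so the finish is 19 days.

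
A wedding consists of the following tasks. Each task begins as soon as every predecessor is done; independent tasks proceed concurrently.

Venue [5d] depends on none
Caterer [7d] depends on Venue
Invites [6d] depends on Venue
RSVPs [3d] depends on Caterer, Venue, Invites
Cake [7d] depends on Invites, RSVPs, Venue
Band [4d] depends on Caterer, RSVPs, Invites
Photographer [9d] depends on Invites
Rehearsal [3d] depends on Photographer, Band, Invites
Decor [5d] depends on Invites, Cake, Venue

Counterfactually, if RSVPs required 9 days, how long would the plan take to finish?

33

Actual critical path: Venue→Caterer→RSVPs→Cake→Decor = 5+7+3+7+5 = 27 ⇒ 27 days.
RSVPs is on the critical path; changing it to 9 makes that path 33 days.
No other chain overtakes it, so the finish is 33 days.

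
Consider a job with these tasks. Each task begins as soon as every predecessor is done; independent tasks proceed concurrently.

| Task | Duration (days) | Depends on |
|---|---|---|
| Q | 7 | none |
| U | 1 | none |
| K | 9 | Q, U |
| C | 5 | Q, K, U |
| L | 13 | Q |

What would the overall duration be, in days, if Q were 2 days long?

16

Actual critical path: Q→K→C = 7+9+5 = 21 ⇒ 21 days.
Q is on the critical path; changing it to 2 makes that path 16 days.
No other chain overtakes it, so the finish is 16 days.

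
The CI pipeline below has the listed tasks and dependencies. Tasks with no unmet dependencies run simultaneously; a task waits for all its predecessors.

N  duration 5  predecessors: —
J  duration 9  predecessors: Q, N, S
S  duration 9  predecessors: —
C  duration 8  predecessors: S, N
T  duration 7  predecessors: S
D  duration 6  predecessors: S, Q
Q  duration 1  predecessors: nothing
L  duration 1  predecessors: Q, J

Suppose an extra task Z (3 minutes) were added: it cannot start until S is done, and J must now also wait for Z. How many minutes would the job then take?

22

Originally the job takes 19 minutes.
With Z inserted, J now waits for max(Q, N, S, Z).
New critical path: S→Z→J→L = 9+3+9+1 = 22 ⇒ 22 minutes.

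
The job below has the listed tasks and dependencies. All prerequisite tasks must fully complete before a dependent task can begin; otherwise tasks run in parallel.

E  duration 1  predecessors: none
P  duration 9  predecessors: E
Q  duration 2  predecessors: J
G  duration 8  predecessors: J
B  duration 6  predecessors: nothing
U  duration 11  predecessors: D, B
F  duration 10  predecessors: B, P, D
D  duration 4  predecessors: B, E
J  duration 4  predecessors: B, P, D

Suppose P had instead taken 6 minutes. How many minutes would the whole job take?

Actual critical path: E→P→J→G = 1+9+4+8 = 22 ⇒ 22 minutes.
P lies on that path, so at 6 minutes the path becomes 19 minutes.
Now B→D→J→G = 6+4+4+8 = 22 is longest, so the finish becomes 22 minutes.

22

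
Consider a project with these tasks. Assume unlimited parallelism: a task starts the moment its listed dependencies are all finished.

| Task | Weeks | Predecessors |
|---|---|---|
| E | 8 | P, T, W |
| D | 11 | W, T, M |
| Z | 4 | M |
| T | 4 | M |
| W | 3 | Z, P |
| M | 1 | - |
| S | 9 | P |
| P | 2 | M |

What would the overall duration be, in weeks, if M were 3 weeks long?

21

Critical path before the change: M→Z→W→D = 1+4+3+11 = 19 giving 19 weeks.
Since M is critical, the +2 change carries straight to that chain (now 21 weeks).
The critical path is still M→Z→W→D; finish is now 21 weeks.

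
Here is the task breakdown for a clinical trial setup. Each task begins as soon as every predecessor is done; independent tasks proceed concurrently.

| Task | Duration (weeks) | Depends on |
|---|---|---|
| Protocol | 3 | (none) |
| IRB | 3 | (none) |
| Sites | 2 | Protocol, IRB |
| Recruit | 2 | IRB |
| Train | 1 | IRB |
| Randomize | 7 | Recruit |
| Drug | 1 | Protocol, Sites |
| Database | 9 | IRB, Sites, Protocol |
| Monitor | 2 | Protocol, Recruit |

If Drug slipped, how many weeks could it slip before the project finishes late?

The longest chain is Protocol→Sites→Database = 3+2+9 = 14; overall finish 14 weeks.
Longest path through Drug: 6 weeks (earliest finish 6, latest finish 14).
Float = 14 − 6 = 8.

8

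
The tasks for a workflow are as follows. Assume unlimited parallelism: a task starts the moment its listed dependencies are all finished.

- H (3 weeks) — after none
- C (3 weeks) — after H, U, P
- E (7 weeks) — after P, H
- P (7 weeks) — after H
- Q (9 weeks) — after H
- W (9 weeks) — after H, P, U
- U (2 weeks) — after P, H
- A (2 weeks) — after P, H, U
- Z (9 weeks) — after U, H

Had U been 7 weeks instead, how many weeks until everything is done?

Critical path before the change: H→P→U→Z = 3+7+2+9 = 21 giving 21 weeks.
U is on the critical path; changing it to 7 makes that path 26 weeks.
No other chain overtakes it, so the finish is 26 weeks.

26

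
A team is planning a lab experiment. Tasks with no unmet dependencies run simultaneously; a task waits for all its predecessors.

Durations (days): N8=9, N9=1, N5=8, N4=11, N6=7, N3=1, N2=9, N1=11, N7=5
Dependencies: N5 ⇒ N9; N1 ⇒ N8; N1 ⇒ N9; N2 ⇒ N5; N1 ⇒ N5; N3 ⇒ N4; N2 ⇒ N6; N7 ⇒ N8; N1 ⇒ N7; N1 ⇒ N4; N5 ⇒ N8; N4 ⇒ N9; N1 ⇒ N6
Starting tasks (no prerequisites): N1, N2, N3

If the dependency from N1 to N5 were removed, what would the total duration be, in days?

26

Original critical path: N1→N5→N8 = 11+8+9 = 28 ⇒ 28 days.
Without N1→N5, N5's earliest start moves from 11 to 9.
After: N2→N5→N8 = 9+8+9 = 26 → 26 days.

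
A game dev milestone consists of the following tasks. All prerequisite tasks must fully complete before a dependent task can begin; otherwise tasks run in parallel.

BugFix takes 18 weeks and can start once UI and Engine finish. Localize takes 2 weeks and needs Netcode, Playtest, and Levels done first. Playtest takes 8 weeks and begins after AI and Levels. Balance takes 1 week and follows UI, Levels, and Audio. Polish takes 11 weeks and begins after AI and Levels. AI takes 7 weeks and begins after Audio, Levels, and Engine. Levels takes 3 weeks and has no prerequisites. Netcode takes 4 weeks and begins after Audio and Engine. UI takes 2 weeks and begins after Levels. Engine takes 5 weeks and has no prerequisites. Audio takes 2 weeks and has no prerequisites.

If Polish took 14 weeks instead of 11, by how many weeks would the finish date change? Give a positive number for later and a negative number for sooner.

3

Critical path before the change: Engine→AI→Polish = 5+7+11 = 23 giving 23 weeks.
Since Polish is critical, the +3 change carries straight to that chain (now 26 weeks).
The critical path is still Engine→AI→Polish; finish is now 26 weeks.
Change in finish: 26 − 23 = +3 weeks.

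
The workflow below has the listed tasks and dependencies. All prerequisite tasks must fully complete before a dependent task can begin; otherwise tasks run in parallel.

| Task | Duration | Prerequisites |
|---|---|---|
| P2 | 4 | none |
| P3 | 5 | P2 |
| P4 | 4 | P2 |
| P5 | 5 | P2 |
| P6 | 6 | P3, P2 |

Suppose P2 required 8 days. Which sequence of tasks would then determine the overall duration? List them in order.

P2, P3, P6

Baseline: P2→P3→P6 = 4+5+6 = 15 → 15 days.
Since P2 is critical, the +4 change carries straight to that chain (now 19 days).
That remains the longest chain; total 19 days.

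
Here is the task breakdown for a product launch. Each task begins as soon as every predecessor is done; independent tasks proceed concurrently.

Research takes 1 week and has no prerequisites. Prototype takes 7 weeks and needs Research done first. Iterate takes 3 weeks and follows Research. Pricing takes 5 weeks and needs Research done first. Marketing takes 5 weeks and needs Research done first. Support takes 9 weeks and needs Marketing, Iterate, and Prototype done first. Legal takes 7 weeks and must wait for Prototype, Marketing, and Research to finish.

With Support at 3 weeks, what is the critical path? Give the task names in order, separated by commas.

Research, Prototype, Legal

Actual critical path: Research→Prototype→Support = 1+7+9 = 17 ⇒ 17 weeks.
Support is on the critical path; changing it to 3 makes that path 11 weeks.
New critical path: Research→Prototype→Legal = 1+7+7 = 15 ⇒ 15 weeks.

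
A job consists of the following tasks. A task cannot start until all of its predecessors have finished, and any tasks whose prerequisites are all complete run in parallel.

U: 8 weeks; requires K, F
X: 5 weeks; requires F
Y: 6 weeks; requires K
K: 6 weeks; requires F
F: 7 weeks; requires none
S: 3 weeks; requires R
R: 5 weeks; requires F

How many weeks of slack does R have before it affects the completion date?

The longest chain is F→K→U = 7+6+8 = 21; overall finish 21 weeks.
The longest chain containing R totals 15 weeks.
Float = 21 − 15 = 6.

6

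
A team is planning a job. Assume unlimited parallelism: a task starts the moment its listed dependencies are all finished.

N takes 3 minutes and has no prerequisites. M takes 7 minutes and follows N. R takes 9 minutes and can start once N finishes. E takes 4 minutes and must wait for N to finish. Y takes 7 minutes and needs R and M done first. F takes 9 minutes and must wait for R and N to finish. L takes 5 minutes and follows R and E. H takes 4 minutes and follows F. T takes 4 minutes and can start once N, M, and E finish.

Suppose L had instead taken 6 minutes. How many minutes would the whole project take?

As given, the longest chain is N→R→F→H = 3+9+9+4 = 25, so the finish is 25 minutes.
L is off the critical path — its longest chain is 17 minutes, giving 8 of slack.
No other chain overtakes it, so the finish is 25 minutes.

25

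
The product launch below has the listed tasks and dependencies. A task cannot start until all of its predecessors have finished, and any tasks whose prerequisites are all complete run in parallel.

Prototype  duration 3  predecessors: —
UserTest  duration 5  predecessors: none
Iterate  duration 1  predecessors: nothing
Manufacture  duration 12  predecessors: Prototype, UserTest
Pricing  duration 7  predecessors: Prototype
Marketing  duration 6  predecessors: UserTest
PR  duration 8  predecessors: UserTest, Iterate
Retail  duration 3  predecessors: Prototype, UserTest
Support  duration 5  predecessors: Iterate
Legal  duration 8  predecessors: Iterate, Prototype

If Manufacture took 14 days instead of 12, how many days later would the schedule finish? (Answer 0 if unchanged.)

Baseline: UserTest→Manufacture = 5+12 = 17 → 17 days.
Since Manufacture is critical, the +2 change carries straight to that chain (now 19 days).
The critical path is still UserTest→Manufacture; finish is now 19 days.
Change in finish: 19 − 17 = +2 days.

2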